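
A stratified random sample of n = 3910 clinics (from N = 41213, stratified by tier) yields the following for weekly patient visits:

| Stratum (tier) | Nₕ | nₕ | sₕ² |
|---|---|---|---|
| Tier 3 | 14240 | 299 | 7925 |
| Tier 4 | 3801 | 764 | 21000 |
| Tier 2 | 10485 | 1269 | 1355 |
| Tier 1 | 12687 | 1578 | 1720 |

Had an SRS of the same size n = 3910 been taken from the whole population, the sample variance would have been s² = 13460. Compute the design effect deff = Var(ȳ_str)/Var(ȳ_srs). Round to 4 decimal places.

1.1027

Var(ȳ_str) = Σ Wₕ²(1−fₕ)sₕ²/nₕ with Wₕ = Nₕ/41213:
  Tier 3: (14240/41213)²·(1−299/14240)·7925/299 = 3.0978725
  Tier 4: (3801/41213)²·(1−764/3801)·21000/764 = 0.18681001
  Tier 2: (10485/41213)²·(1−1269/10485)·1355/1269 = 0.06074634
  Tier 1: (12687/41213)²·(1−1578/12687)·1720/1578 = 0.090445486
  → Var(ȳ_str) = 3.4358743.
Var(ȳ_srs) = (1 − 3910/41213)·13460/3910 = 3.1158593.
deff = 3.4358743 / 3.1158593 = 1.1027.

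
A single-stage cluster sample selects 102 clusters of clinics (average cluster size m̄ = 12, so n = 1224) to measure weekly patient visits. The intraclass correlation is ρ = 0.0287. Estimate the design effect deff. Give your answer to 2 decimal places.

deff = 1 + (12 − 1)·0.0287 = 1 + 0.3157 = 1.3157.

1.32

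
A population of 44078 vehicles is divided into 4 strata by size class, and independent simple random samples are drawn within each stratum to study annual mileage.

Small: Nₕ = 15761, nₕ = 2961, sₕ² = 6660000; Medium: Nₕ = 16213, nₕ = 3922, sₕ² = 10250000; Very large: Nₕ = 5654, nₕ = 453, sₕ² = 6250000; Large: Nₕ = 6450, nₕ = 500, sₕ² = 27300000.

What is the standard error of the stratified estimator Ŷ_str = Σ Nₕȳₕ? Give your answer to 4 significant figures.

1.864 × 10^6

Var(Ŷ_str) = Σₕ Nₕ²(1 − fₕ)sₕ²/nₕ.
Small: 15761²·(1 − 2961/15761)·6660000/2961 = 4.537635 × 10^11.
Medium: 16213²·(1 − 3922/16213)·10250000/3922 = 5.2079509 × 10^11.
Very large: 5654²·(1 − 453/5654)·6250000/453 = 4.0571818 × 10^11.
Large: 6450²·(1 − 500/6450)·27300000/500 = 2.0954115 × 10^12.
Sum = 3.4756883 × 10^12.
SE = √(3.4756883 × 10^12) = 1.864 × 10^6.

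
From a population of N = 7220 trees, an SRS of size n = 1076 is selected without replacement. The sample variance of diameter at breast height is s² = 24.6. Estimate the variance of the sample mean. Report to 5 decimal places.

0.01946

Under SRS without replacement, Var(ȳ) = (1 − f)·s²/n with f = n/N = 1076/7220 = 0.14903047.
Var(ȳ) = (1 − 0.14903047)·24.6/1076 = 0.85096953·0.022862454 = 0.019455251.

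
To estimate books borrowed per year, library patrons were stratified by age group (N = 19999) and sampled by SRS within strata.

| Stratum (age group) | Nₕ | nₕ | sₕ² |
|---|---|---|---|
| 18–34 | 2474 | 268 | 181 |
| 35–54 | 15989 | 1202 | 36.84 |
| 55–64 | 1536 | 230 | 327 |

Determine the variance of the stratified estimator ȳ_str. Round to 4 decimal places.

0.0345

Var(ȳ_str) = Σₕ Wₕ²(1 − fₕ)sₕ²/nₕ with Wₕ = Nₕ/N, N = 19999.
18–34: Wₕ = 0.12370619; term = 0.12370619²·(1 − 0.10832660)·181/268 = 0.0092157869.
35–54: Wₕ = 0.79948997; term = 0.79948997²·(1 − 0.07517668)·36.84/1202 = 0.018117571.
55–64: Wₕ = 0.07680384; term = 0.07680384²·(1 − 0.14973958)·327/230 = 0.0071307917.
Sum = 0.03446415.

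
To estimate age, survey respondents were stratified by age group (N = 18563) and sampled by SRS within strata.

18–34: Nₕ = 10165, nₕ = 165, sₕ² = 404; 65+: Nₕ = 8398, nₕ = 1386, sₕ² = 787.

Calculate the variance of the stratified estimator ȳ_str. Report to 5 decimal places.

0.81932

Var(ȳ_str) = Σₕ Wₕ²(1 − fₕ)sₕ²/nₕ with Wₕ = Nₕ/N, N = 18563.
18–34: Wₕ = 0.54759468; term = 0.54759468²·(1 − 0.01623217)·404/165 = 0.7222848.
65+: Wₕ = 0.45240532; term = 0.45240532²·(1 − 0.16503930)·787/1386 = 0.097036014.
Sum = 0.81932081.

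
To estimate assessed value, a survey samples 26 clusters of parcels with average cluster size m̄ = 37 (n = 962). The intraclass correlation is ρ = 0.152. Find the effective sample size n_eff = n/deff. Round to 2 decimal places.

148.64

deff = 1 + (37 − 1)·0.152 = 1 + 5.472 = 6.472.
n_eff = 962 / 6.472 = 148.64.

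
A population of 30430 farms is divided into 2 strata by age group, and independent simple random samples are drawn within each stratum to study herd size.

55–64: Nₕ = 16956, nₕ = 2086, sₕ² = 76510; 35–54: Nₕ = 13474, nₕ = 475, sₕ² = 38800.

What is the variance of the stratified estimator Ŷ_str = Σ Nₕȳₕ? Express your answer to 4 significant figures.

2.355 × 10^10

Var(Ŷ_str) = Σₕ Nₕ²(1 − fₕ)sₕ²/nₕ.
55–64: 16956²·(1 − 2086/16956)·76510/2086 = 9.2477967 × 10^9.
35–54: 13474²·(1 − 475/13474)·38800/475 = 1.4306869 × 10^10.
Sum = 2.3554666 × 10^10.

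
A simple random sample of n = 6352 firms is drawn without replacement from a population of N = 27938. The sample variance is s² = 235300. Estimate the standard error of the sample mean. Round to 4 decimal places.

5.3499

Under SRS without replacement, Var(ȳ) = (1 − f)·s²/n with f = n/N = 6352/27938 = 0.22736058.
Var(ȳ) = (1 − 0.22736058)·235300/6352 = 0.77263942·37.043451 = 28.62123.
SE(ȳ) = √(28.62123) = 5.3499.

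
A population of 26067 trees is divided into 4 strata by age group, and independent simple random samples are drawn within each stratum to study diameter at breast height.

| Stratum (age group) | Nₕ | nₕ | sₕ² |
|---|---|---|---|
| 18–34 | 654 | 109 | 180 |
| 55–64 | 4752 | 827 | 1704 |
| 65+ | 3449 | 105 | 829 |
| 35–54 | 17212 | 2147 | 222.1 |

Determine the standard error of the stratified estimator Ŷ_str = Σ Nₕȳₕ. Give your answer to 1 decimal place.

12526.1

Var(Ŷ_str) = Σₕ Nₕ²(1 − fₕ)sₕ²/nₕ.
18–34: 654²·(1 − 109/654)·180/109 = 588600.
55–64: 4752²·(1 − 827/4752)·1704/827 = 3.8430866 × 10^7.
65+: 3449²·(1 − 105/3449)·829/105 = 9.1059381 × 10^7.
35–54: 17212²·(1 − 2147/17212)·222.1/2147 = 2.6823595 × 10^7.
Sum = 1.5690244 × 10^8.
SE = √(1.5690244 × 10^8) = 12526.1.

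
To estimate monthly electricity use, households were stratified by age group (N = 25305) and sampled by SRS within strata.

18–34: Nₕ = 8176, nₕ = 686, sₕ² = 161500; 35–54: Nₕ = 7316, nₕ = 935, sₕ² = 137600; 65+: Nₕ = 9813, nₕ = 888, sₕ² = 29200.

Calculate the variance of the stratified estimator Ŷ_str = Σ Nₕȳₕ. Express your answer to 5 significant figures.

2.4167 × 10^10

Var(Ŷ_str) = Σₕ Nₕ²(1 − fₕ)sₕ²/nₕ.
18–34: 8176²·(1 − 686/8176)·161500/686 = 1.4416874 × 10^10.
35–54: 7316²·(1 − 935/7316)·137600/935 = 6.8701982 × 10^9.
65+: 9813²·(1 − 888/9813)·29200/888 = 2.8799166 × 10^9.
Sum = 2.4166989 × 10^10.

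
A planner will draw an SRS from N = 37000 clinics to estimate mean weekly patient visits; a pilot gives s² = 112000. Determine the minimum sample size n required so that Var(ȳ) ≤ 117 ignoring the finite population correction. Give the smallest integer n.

958

Without fpc, n₀ = s²/D = 112000/117 = 957.2650.
Rounding up, n = 958.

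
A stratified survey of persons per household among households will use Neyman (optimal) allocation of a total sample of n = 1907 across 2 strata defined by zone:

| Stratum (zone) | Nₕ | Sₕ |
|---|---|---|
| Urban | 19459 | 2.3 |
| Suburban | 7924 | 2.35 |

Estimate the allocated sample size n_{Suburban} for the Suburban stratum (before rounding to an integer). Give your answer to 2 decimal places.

Neyman allocation: nₕ = n·NₕSₕ / Σⱼ NⱼSⱼ.
Σ NⱼSⱼ = 19459·2.3 + 7924·2.35 = 63377.1.
n_{Suburban} = 1907·7924·2.35 / 63377.1 = 560.31.

560.31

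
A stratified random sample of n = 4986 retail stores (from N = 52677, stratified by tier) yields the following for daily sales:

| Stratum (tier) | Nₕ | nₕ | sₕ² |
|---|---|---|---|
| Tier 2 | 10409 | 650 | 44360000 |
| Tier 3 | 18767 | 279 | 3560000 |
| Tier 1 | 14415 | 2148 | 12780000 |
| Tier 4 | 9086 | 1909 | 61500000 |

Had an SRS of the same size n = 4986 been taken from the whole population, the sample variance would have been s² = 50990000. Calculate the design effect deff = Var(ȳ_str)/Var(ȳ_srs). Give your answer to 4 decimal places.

Var(ȳ_str) = Σ Wₕ²(1−fₕ)sₕ²/nₕ with Wₕ = Nₕ/52677:
  Tier 2: (10409/52677)²·(1−650/10409)·44360000/650 = 2498.3337
  Tier 3: (18767/52677)²·(1−279/18767)·3560000/279 = 1595.4695
  Tier 1: (14415/52677)²·(1−2148/14415)·12780000/2148 = 379.14691
  Tier 4: (9086/52677)²·(1−1909/9086)·61500000/1909 = 757.08179
  → Var(ȳ_str) = 5230.0319.
Var(ȳ_srs) = (1 − 4986/52677)·50990000/4986 = 9258.6599.
deff = 5230.0319 / 9258.6599 = 0.5649.

0.5649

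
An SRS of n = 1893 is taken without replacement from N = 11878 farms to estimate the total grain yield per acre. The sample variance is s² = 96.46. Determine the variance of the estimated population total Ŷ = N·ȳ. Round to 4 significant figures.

6.043 × 10^6

Var(Ŷ) = N²·Var(ȳ) = N²·(1 − n/N)·s²/n.
f = 1893/11878 = 0.15937026; Var(ȳ) = 0.84062974·96.46/1893 = 0.042835258.
Var(Ŷ) = 11878² · 0.042835258 = 6.0434931 × 10^6.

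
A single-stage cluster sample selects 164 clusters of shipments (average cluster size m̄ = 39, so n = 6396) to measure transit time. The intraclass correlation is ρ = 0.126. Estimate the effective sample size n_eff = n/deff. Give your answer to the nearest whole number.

deff = 1 + (39 − 1)·0.126 = 1 + 4.788 = 5.788.
n_eff = 6396 / 5.788 = 1105.

1105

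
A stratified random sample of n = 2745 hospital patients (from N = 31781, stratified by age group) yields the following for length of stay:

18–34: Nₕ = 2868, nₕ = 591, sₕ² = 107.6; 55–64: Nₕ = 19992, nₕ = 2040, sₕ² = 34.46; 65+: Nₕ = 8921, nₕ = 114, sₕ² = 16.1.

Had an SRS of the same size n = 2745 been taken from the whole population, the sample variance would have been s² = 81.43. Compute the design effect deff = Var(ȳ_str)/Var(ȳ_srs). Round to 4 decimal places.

0.6702

Var(ȳ_str) = Σ Wₕ²(1−fₕ)sₕ²/nₕ with Wₕ = Nₕ/31781:
  18–34: (2868/31781)²·(1−591/2868)·107.6/591 = 0.0011771501
  55–64: (19992/31781)²·(1−2040/19992)·34.46/2040 = 0.006002319
  65+: (8921/31781)²·(1−114/8921)·16.1/114 = 0.010985693
  → Var(ȳ_str) = 0.018165162.
Var(ȳ_srs) = (1 − 2745/31781)·81.43/2745 = 0.027102622.
deff = 0.018165162 / 0.027102622 = 0.6702.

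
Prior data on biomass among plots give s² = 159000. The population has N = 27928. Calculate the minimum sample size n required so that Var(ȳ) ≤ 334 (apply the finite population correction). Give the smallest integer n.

469

Without fpc, n₀ = s²/D = 159000/334 = 476.0479.
With fpc, (1 − n/N)·s²/n ≤ D requires n ≥ n₀/(1 + n₀/N) = 476.0479/(1 + 476.0479/27928) = 468.0694.
Rounding up, n = 469.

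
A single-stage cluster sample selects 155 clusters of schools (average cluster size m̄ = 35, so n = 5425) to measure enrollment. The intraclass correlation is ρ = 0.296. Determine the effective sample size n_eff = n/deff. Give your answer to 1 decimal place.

deff = 1 + (35 − 1)·0.296 = 1 + 10.064 = 11.064.
n_eff = 5425 / 11.064 = 490.3.

490.3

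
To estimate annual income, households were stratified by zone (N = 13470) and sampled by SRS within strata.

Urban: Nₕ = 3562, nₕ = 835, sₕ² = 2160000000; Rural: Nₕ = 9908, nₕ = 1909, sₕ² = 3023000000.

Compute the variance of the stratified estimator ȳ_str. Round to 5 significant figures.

Var(ȳ_str) = Σₕ Wₕ²(1 − fₕ)sₕ²/nₕ with Wₕ = Nₕ/N, N = 13470.
Urban: Wₕ = 0.26443950; term = 0.26443950²·(1 − 0.23441887)·2160000000/835 = 138487.68.
Rural: Wₕ = 0.73556050; term = 0.73556050²·(1 − 0.19267259)·3023000000/1909 = 691701.51.
Sum = 830189.19.

830190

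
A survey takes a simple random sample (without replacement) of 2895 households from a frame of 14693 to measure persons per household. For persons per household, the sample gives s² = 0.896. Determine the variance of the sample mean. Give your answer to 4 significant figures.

2.485 × 10^-4

Under SRS without replacement, Var(ȳ) = (1 − f)·s²/n with f = n/N = 2895/14693 = 0.19703260.
Var(ȳ) = (1 − 0.19703260)·0.896/2895 = 0.80296740·3.0949914 × 10^-4 = 2.4851772 × 10^-4.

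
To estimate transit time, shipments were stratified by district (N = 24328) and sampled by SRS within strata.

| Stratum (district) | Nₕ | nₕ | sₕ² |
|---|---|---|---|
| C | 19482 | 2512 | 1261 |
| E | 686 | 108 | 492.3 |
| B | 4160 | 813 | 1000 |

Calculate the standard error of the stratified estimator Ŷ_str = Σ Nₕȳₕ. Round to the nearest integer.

Var(Ŷ_str) = Σₕ Nₕ²(1 − fₕ)sₕ²/nₕ.
C: 19482²·(1 − 2512/19482)·1261/2512 = 1.6596283 × 10^8.
E: 686²·(1 − 108/686)·492.3/108 = 1.8074156 × 10^6.
B: 4160²·(1 − 813/4160)·1000/813 = 1.7126101 × 10^7.
Sum = 1.8489635 × 10^8.
SE = √(1.8489635 × 10^8) = 13598.

13598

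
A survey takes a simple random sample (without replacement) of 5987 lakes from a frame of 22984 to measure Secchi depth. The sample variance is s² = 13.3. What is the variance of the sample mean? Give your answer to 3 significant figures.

Under SRS without replacement, Var(ȳ) = (1 − f)·s²/n with f = n/N = 5987/22984 = 0.26048556.
Var(ȳ) = (1 − 0.26048556)·13.3/5987 = 0.73951444·0.0022214799 = 0.0016428165.

0.00164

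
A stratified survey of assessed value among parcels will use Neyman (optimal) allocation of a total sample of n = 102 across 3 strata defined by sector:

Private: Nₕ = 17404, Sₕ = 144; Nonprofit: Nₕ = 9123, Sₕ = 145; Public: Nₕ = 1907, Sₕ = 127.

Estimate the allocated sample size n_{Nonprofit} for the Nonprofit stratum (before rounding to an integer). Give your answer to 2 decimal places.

33.14

Neyman allocation: nₕ = n·NₕSₕ / Σⱼ NⱼSⱼ.
Σ NⱼSⱼ = 17404·144 + 9123·145 + 1907·127 = 4.0712 × 10^6.
n_{Nonprofit} = 102·9123·145 / (4.0712 × 10^6) = 33.14.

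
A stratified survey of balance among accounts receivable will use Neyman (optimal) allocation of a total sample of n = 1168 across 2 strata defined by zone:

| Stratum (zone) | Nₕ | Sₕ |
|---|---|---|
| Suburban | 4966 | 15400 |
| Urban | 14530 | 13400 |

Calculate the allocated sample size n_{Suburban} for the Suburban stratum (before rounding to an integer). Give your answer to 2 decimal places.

329.39

Neyman allocation: nₕ = n·NₕSₕ / Σⱼ NⱼSⱼ.
Σ NⱼSⱼ = 4966·15400 + 14530·13400 = 2.711784 × 10^8.
n_{Suburban} = 1168·4966·15400 / (2.711784 × 10^8) = 329.39.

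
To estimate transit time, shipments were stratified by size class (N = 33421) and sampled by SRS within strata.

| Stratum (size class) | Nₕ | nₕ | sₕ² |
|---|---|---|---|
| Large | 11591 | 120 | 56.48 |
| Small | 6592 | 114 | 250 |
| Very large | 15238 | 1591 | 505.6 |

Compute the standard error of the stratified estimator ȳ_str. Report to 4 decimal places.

Var(ȳ_str) = Σₕ Wₕ²(1 − fₕ)sₕ²/nₕ with Wₕ = Nₕ/N, N = 33421.
Large: Wₕ = 0.34681787; term = 0.34681787²·(1 − 0.01035286)·56.48/120 = 0.05602692.
Small: Wₕ = 0.19724126; term = 0.19724126²·(1 − 0.01729369)·250/114 = 0.083840608.
Very large: Wₕ = 0.45594088; term = 0.45594088²·(1 − 0.10441003)·505.6/1591 = 0.059164768.
Sum = 0.1990323.
SE = √(0.1990323) = 0.4461.

0.4461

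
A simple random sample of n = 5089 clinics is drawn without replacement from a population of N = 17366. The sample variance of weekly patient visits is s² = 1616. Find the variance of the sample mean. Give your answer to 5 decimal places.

Under SRS without replacement, Var(ȳ) = (1 − f)·s²/n with f = n/N = 5089/17366 = 0.29304388.
Var(ȳ) = (1 − 0.29304388)·1616/5089 = 0.70695612·0.31754765 = 0.22449226.

0.22449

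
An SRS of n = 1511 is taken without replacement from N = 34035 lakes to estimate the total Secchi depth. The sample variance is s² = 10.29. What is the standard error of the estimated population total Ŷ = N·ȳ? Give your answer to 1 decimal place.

Var(Ŷ) = N²·Var(ȳ) = N²·(1 − n/N)·s²/n.
f = 1511/34035 = 0.04439548; Var(ȳ) = 0.95560452·10.29/1511 = 0.0065077237.
Var(Ŷ) = 34035² · 0.0065077237 = 7.538425 × 10^6.
SE(Ŷ) = √(7.538425 × 10^6) = 2745.6.

2745.6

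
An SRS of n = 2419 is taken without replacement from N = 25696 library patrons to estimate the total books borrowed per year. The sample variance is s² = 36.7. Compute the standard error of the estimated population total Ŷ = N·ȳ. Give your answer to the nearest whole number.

3012

Var(Ŷ) = N²·Var(ȳ) = N²·(1 − n/N)·s²/n.
f = 2419/25696 = 0.09413917; Var(ȳ) = 0.90586083·36.7/2419 = 0.013743321.
Var(Ŷ) = 25696² · 0.013743321 = 9.0745007 × 10^6.
SE(Ŷ) = √(9.0745007 × 10^6) = 3012.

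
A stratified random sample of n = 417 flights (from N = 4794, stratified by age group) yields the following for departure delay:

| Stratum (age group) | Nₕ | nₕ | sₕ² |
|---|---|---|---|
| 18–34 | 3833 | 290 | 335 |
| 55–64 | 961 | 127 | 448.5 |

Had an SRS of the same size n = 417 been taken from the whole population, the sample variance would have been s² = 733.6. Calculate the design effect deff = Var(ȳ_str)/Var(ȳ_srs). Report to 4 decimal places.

Var(ȳ_str) = Σ Wₕ²(1−fₕ)sₕ²/nₕ with Wₕ = Nₕ/4794:
  18–34: (3833/4794)²·(1−290/3833)·335/290 = 0.68259126
  55–64: (961/4794)²·(1−127/961)·448.5/127 = 0.12315502
  → Var(ȳ_str) = 0.80574628.
Var(ȳ_srs) = (1 − 417/4794)·733.6/417 = 1.606208.
deff = 0.80574628 / 1.606208 = 0.5016.

0.5016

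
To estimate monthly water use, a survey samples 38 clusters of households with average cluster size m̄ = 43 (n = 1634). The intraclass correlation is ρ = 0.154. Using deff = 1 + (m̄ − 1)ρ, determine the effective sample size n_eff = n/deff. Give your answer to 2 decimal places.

218.80

deff = 1 + (43 − 1)·0.154 = 1 + 6.468 = 7.468.
n_eff = 1634 / 7.468 = 218.80.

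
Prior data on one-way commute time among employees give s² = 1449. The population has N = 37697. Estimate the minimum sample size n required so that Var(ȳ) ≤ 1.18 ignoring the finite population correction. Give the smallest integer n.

Without fpc, n₀ = s²/D = 1449/1.18 = 1227.9661.
Rounding up, n = 1228.

1228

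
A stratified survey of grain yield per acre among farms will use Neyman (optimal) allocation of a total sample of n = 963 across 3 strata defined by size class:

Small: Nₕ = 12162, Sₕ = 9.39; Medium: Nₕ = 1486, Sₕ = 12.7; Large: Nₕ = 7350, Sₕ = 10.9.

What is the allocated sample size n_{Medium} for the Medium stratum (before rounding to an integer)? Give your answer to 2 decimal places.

Neyman allocation: nₕ = n·NₕSₕ / Σⱼ NⱼSⱼ.
Σ NⱼSⱼ = 12162·9.39 + 1486·12.7 + 7350·10.9 = 213188.38.
n_{Medium} = 963·1486·12.7 / 213188.38 = 85.25.

85.25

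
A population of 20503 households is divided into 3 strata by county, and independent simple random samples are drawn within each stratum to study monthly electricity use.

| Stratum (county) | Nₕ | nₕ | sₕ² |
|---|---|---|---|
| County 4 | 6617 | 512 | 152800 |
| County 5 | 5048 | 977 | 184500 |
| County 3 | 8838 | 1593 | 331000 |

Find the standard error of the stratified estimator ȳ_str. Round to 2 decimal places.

8.34

Var(ȳ_str) = Σₕ Wₕ²(1 − fₕ)sₕ²/nₕ with Wₕ = Nₕ/N, N = 20503.
County 4: Wₕ = 0.32273326; term = 0.32273326²·(1 − 0.07737645)·152800/512 = 28.67909.
County 5: Wₕ = 0.24620787; term = 0.24620787²·(1 − 0.19354200)·184500/977 = 9.2318222.
County 3: Wₕ = 0.43105887; term = 0.43105887²·(1 − 0.18024440)·331000/1593 = 31.649713.
Sum = 69.560625.
SE = √(69.560625) = 8.34.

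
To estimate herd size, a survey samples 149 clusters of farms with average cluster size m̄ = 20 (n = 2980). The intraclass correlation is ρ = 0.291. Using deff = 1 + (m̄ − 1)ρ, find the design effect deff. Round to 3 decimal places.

deff = 1 + (20 − 1)·0.291 = 1 + 5.529 = 6.529.

6.529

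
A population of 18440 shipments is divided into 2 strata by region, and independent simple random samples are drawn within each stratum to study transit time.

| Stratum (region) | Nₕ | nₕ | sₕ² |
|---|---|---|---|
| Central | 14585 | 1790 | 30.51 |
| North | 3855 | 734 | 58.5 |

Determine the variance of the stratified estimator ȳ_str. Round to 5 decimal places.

0.01217

Var(ȳ_str) = Σₕ Wₕ²(1 − fₕ)sₕ²/nₕ with Wₕ = Nₕ/N, N = 18440.
Central: Wₕ = 0.79094360; term = 0.79094360²·(1 − 0.12272883)·30.51/1790 = 0.0093543597.
North: Wₕ = 0.20905640; term = 0.20905640²·(1 − 0.19040208)·58.5/734 = 0.0028200456.
Sum = 0.012174405.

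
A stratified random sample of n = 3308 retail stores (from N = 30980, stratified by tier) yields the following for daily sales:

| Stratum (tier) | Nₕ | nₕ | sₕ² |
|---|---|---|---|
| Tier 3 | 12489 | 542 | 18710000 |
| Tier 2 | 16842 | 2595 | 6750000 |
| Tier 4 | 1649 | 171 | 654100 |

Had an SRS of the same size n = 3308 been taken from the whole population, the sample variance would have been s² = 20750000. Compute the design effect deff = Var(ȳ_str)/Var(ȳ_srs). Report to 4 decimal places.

Var(ȳ_str) = Σ Wₕ²(1−fₕ)sₕ²/nₕ with Wₕ = Nₕ/30980:
  Tier 3: (12489/30980)²·(1−542/12489)·18710000/542 = 5366.5874
  Tier 2: (16842/30980)²·(1−2595/16842)·6750000/2595 = 650.31036
  Tier 4: (1649/30980)²·(1−171/1649)·654100/171 = 9.7136019
  → Var(ȳ_str) = 6026.6114.
Var(ȳ_srs) = (1 − 3308/30980)·20750000/3308 = 5602.8854.
deff = 6026.6114 / 5602.8854 = 1.0756.

1.0756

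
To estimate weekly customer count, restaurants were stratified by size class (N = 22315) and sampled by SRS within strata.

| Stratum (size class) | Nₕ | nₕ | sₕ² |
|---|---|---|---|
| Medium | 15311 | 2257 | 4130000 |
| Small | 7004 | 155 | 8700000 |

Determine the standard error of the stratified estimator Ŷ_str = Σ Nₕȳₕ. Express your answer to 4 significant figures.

Var(Ŷ_str) = Σₕ Nₕ²(1 − fₕ)sₕ²/nₕ.
Medium: 15311²·(1 − 2257/15311)·4130000/2257 = 3.6573427 × 10^11.
Small: 7004²·(1 − 155/7004)·8700000/155 = 2.6925319 × 10^12.
Sum = 3.0582662 × 10^12.
SE = √(3.0582662 × 10^12) = 1.749 × 10^6.

1.749 × 10^6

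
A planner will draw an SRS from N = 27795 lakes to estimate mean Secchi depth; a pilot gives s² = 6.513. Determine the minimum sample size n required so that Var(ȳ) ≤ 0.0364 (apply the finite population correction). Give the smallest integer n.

Without fpc, n₀ = s²/D = 6.513/0.0364 = 178.9286.
With fpc, (1 − n/N)·s²/n ≤ D requires n ≥ n₀/(1 + n₀/N) = 178.9286/(1 + 178.9286/27795) = 177.7841.
Rounding up, n = 178.

178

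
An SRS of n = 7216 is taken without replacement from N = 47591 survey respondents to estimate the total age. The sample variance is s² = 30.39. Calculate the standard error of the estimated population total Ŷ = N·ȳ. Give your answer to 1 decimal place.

Var(Ŷ) = N²·Var(ȳ) = N²·(1 − n/N)·s²/n.
f = 7216/47591 = 0.15162531; Var(ȳ) = 0.84837469·30.39/7216 = 0.0035729084.
Var(Ŷ) = 47591² · 0.0035729084 = 8.092292 × 10^6.
SE(Ŷ) = √(8.092292 × 10^6) = 2844.7.

2844.7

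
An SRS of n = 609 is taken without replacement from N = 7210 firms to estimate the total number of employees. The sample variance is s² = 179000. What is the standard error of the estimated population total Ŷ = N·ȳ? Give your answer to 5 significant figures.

118270

Var(Ŷ) = N²·Var(ȳ) = N²·(1 − n/N)·s²/n.
f = 609/7210 = 0.08446602; Var(ȳ) = 0.91553398·179000/609 = 269.09784.
Var(Ŷ) = 7210² · 269.09784 = 1.3988809 × 10^10.
SE(Ŷ) = √(1.3988809 × 10^10) = 118270.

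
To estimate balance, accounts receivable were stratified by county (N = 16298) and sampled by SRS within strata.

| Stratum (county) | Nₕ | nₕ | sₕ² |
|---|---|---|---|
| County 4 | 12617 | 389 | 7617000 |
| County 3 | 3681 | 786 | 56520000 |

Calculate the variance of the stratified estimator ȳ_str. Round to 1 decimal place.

14257.9

Var(ȳ_str) = Σₕ Wₕ²(1 − fₕ)sₕ²/nₕ with Wₕ = Nₕ/N, N = 16298.
County 4: Wₕ = 0.77414407; term = 0.77414407²·(1 − 0.03083142)·7617000/389 = 11373.058.
County 3: Wₕ = 0.22585593; term = 0.22585593²·(1 − 0.21352893)·56520000/786 = 2884.8641.
Sum = 14257.922.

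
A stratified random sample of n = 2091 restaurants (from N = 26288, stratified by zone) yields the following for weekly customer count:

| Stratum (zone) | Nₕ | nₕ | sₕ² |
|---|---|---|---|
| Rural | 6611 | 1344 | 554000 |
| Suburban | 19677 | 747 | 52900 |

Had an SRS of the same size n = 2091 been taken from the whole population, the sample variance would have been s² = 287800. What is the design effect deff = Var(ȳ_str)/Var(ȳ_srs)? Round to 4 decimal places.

0.4652

Var(ȳ_str) = Σ Wₕ²(1−fₕ)sₕ²/nₕ with Wₕ = Nₕ/26288:
  Rural: (6611/26288)²·(1−1344/6611)·554000/1344 = 20.769492
  Suburban: (19677/26288)²·(1−747/19677)·52900/747 = 38.170643
  → Var(ȳ_str) = 58.940135.
Var(ȳ_srs) = (1 − 2091/26288)·287800/2091 = 126.68953.
deff = 58.940135 / 126.68953 = 0.4652.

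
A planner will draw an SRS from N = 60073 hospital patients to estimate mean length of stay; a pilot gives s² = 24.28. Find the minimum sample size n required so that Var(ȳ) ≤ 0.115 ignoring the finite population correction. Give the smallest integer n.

212

Without fpc, n₀ = s²/D = 24.28/0.115 = 211.1304.
Rounding up, n = 212.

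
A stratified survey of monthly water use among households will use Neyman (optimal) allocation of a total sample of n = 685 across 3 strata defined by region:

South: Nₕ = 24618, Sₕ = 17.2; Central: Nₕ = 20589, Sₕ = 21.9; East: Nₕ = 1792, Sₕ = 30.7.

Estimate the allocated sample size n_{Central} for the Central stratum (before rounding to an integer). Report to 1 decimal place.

332.3

Neyman allocation: nₕ = n·NₕSₕ / Σⱼ NⱼSⱼ.
Σ NⱼSⱼ = 24618·17.2 + 20589·21.9 + 1792·30.7 = 929343.1.
n_{Central} = 685·20589·21.9 / 929343.1 = 332.3.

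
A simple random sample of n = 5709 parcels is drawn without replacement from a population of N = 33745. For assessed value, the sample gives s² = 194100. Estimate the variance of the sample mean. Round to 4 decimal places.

Under SRS without replacement, Var(ȳ) = (1 − f)·s²/n with f = n/N = 5709/33745 = 0.16918062.
Var(ȳ) = (1 − 0.16918062)·194100/5709 = 0.83081938·33.998949 = 28.246986.

28.2470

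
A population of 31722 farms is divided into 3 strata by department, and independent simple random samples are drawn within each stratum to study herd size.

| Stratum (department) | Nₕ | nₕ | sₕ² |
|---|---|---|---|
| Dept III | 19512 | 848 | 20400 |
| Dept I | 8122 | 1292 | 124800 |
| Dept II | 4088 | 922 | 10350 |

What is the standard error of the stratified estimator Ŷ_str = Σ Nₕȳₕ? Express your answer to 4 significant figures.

Var(Ŷ_str) = Σₕ Nₕ²(1 − fₕ)sₕ²/nₕ.
Dept III: 19512²·(1 − 848/19512)·20400/848 = 8.7607407 × 10^9.
Dept I: 8122²·(1 − 1292/8122)·124800/1292 = 5.3584078 × 10^9.
Dept II: 4088²·(1 − 922/4088)·10350/922 = 1.452885 × 10^8.
Sum = 1.4264437 × 10^10.
SE = √(1.4264437 × 10^10) = 119400.

119400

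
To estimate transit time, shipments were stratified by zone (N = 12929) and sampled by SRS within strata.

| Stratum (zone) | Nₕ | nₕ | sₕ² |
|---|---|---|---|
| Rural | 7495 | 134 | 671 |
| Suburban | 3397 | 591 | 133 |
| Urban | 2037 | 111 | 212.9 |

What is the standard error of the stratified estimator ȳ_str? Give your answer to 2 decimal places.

Var(ȳ_str) = Σₕ Wₕ²(1 − fₕ)sₕ²/nₕ with Wₕ = Nₕ/N, N = 12929.
Rural: Wₕ = 0.57970454; term = 0.57970454²·(1 − 0.01787859)·671/134 = 1.6527087.
Suburban: Wₕ = 0.26274267; term = 0.26274267²·(1 − 0.17397704)·133/591 = 0.012832684.
Urban: Wₕ = 0.15755279; term = 0.15755279²·(1 − 0.05449190)·212.9/111 = 0.045016334.
Sum = 1.7105577.
SE = √(1.7105577) = 1.31.

1.31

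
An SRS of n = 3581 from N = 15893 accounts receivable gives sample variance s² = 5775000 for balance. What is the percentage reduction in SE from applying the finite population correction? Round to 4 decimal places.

f = n/N = 3581/15893 = 0.22531932.
SE_no-fpc = √(s²/n) = 40.158163; SE_fpc = √((1−f)s²/n) = 35.345587.
Ratio = √(1−f) = 0.88015946. Reduction = 100·(1 − 0.88015946) = 11.9841%.

11.9841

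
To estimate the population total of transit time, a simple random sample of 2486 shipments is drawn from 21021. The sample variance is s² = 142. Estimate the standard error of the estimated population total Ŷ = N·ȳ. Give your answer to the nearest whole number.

4718

Var(Ŷ) = N²·Var(ȳ) = N²·(1 − n/N)·s²/n.
f = 2486/21021 = 0.11826269; Var(ȳ) = 0.88173731·142/2486 = 0.050364722.
Var(Ŷ) = 21021² · 0.050364722 = 2.2255286 × 10^7.
SE(Ŷ) = √(2.2255286 × 10^7) = 4718.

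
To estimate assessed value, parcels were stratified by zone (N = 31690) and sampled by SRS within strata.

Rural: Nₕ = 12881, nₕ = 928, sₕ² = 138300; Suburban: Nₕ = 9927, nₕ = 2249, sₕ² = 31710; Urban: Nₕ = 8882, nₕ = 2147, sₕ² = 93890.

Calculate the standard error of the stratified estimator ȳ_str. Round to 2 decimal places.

5.15

Var(ȳ_str) = Σₕ Wₕ²(1 − fₕ)sₕ²/nₕ with Wₕ = Nₕ/N, N = 31690.
Rural: Wₕ = 0.40646892; term = 0.40646892²·(1 − 0.07204410)·138300/928 = 22.848423.
Suburban: Wₕ = 0.31325339; term = 0.31325339²·(1 − 0.22655384)·31710/2249 = 1.07011.
Urban: Wₕ = 0.28027769; term = 0.28027769²·(1 − 0.24172484)·93890/2147 = 2.6049008.
Sum = 26.523434.
SE = √(26.523434) = 5.15.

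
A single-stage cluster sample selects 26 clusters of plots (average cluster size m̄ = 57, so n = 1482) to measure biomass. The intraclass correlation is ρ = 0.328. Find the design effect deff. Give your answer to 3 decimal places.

19.368

deff = 1 + (57 − 1)·0.328 = 1 + 18.368 = 19.368.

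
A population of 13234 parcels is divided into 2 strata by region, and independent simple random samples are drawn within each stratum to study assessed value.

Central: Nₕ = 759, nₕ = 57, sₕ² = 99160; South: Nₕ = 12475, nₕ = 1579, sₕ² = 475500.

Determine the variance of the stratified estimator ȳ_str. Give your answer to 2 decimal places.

Var(ȳ_str) = Σₕ Wₕ²(1 − fₕ)sₕ²/nₕ with Wₕ = Nₕ/N, N = 13234.
Central: Wₕ = 0.05735227; term = 0.05735227²·(1 − 0.07509881)·99160/57 = 5.2924686.
South: Wₕ = 0.94264773; term = 0.94264773²·(1 − 0.12657315)·475500/1579 = 233.71887.
Sum = 239.01134.

239.01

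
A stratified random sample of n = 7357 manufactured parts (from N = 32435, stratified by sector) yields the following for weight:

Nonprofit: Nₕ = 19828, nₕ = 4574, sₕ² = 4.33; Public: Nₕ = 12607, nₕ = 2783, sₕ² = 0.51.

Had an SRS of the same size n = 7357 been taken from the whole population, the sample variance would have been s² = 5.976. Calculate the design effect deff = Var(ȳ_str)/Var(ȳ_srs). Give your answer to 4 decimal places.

Var(ȳ_str) = Σ Wₕ²(1−fₕ)sₕ²/nₕ with Wₕ = Nₕ/32435:
  Nonprofit: (19828/32435)²·(1−4574/19828)·4.33/4574 = 2.7216143 × 10^-4
  Public: (12607/32435)²·(1−2783/12607)·0.51/2783 = 2.157393 × 10^-5
  → Var(ȳ_str) = 2.9373536 × 10^-4.
Var(ȳ_srs) = (1 − 7357/32435)·5.976/7357 = 6.280422 × 10^-4.
deff = (2.9373536 × 10^-4) / (6.280422 × 10^-4) = 0.4677.

0.4677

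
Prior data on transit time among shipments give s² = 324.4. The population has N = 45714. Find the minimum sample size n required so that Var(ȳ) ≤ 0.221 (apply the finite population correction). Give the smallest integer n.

1423

Without fpc, n₀ = s²/D = 324.4/0.221 = 1467.8733.
With fpc, (1 − n/N)·s²/n ≤ D requires n ≥ n₀/(1 + n₀/N) = 1467.8733/(1 + 1467.8733/45714) = 1422.2064.
Rounding up, n = 1423.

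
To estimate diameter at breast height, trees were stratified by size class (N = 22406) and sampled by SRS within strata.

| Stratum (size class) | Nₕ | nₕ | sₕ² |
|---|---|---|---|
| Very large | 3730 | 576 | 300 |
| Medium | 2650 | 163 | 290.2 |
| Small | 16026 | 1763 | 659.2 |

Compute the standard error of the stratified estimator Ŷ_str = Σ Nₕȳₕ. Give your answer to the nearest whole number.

Var(Ŷ_str) = Σₕ Nₕ²(1 − fₕ)sₕ²/nₕ.
Very large: 3730²·(1 − 576/3730)·300/576 = 6.1273021 × 10^6.
Medium: 2650²·(1 − 163/2650)·290.2/163 = 1.1733605 × 10^7.
Small: 16026²·(1 − 1763/16026)·659.2/1763 = 8.5467482 × 10^7.
Sum = 1.0332839 × 10^8.
SE = √(1.0332839 × 10^8) = 10165.

10165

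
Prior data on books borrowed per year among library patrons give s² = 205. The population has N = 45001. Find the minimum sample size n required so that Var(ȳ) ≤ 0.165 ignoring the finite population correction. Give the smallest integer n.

1243

Without fpc, n₀ = s²/D = 205/0.165 = 1242.4242.
Rounding up, n = 1243.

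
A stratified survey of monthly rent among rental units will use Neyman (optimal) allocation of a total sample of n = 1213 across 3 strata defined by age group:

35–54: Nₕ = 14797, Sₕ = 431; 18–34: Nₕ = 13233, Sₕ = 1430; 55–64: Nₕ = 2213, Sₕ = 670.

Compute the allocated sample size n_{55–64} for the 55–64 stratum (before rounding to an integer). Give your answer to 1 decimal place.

67.2

Neyman allocation: nₕ = n·NₕSₕ / Σⱼ NⱼSⱼ.
Σ NⱼSⱼ = 14797·431 + 13233·1430 + 2213·670 = 2.6783407 × 10^7.
n_{55–64} = 1213·2213·670 / (2.6783407 × 10^7) = 67.2.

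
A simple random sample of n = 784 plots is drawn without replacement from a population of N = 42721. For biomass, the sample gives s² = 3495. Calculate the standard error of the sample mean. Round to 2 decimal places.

Under SRS without replacement, Var(ȳ) = (1 − f)·s²/n with f = n/N = 784/42721 = 0.01835163.
Var(ȳ) = (1 − 0.01835163)·3495/784 = 0.98164837·4.4579082 = 4.3760983.
SE(ȳ) = √(4.3760983) = 2.09.

2.09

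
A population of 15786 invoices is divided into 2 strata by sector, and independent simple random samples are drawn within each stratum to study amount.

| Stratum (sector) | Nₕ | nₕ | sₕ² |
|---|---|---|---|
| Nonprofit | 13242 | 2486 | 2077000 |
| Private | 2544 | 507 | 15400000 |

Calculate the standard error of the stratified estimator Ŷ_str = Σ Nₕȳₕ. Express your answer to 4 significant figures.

Var(Ŷ_str) = Σₕ Nₕ²(1 − fₕ)sₕ²/nₕ.
Nonprofit: 13242²·(1 − 2486/13242)·2077000/2486 = 1.1899802 × 10^11.
Private: 2544²·(1 − 507/2544)·15400000/507 = 1.5740586 × 10^11.
Sum = 2.7640388 × 10^11.
SE = √(2.7640388 × 10^11) = 525700.

525700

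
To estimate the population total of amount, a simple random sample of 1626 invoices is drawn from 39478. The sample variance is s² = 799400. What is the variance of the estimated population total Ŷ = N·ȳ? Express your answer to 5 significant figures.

7.3466 × 10^11

Var(Ŷ) = N²·Var(ȳ) = N²·(1 − n/N)·s²/n.
f = 1626/39478 = 0.04118750; Var(ȳ) = 0.95881250·799400/1626 = 471.38666.
Var(Ŷ) = 39478² · 471.38666 = 7.3466199 × 10^11.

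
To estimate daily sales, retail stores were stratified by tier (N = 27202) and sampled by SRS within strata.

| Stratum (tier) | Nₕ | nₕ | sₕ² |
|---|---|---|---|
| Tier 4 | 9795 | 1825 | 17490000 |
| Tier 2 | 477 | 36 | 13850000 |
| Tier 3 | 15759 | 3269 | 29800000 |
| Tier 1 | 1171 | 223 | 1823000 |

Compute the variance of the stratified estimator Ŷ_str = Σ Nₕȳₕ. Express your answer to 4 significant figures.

Var(Ŷ_str) = Σₕ Nₕ²(1 − fₕ)sₕ²/nₕ.
Tier 4: 9795²·(1 − 1825/9795)·17490000/1825 = 7.4815176 × 10^11.
Tier 2: 477²·(1 − 36/477)·13850000/36 = 8.0929012 × 10^10.
Tier 3: 15759²·(1 − 3269/15759)·29800000/3269 = 1.7942892 × 10^12.
Tier 1: 1171²·(1 − 223/1171)·1823000/223 = 9.0750084 × 10^9.
Sum = 2.632445 × 10^12.

2.632 × 10^12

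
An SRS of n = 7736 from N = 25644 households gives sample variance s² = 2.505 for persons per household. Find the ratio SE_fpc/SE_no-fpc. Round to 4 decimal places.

0.8357

f = n/N = 7736/25644 = 0.30166901.
SE_no-fpc = √(s²/n) = 0.017994742; SE_fpc = √((1−f)s²/n) = 0.015037523.
Ratio = √(1−f) = 0.83566201.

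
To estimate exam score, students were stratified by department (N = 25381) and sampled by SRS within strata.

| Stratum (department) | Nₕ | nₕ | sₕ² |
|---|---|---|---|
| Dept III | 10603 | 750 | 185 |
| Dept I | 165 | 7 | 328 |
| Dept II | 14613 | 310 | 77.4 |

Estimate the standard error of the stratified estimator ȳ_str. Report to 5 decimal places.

0.35058

Var(ȳ_str) = Σₕ Wₕ²(1 − fₕ)sₕ²/nₕ with Wₕ = Nₕ/N, N = 25381.
Dept III: Wₕ = 0.41775344; term = 0.41775344²·(1 − 0.07073470)·185/750 = 0.040002787.
Dept I: Wₕ = 0.00650093; term = 0.00650093²·(1 − 0.04242424)·328/7 = 0.0018962665.
Dept II: Wₕ = 0.57574564; term = 0.57574564²·(1 − 0.02121399)·77.4/310 = 0.081008079.
Sum = 0.12290713.
SE = √(0.12290713) = 0.35058.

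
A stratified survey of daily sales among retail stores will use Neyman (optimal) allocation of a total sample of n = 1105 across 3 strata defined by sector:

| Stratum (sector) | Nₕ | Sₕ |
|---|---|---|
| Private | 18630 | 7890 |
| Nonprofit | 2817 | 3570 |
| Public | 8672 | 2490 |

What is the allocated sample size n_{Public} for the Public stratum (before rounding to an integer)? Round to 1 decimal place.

133.6

Neyman allocation: nₕ = n·NₕSₕ / Σⱼ NⱼSⱼ.
Σ NⱼSⱼ = 18630·7890 + 2817·3570 + 8672·2490 = 1.7864067 × 10^8.
n_{Public} = 1105·8672·2490 / (1.7864067 × 10^8) = 133.6.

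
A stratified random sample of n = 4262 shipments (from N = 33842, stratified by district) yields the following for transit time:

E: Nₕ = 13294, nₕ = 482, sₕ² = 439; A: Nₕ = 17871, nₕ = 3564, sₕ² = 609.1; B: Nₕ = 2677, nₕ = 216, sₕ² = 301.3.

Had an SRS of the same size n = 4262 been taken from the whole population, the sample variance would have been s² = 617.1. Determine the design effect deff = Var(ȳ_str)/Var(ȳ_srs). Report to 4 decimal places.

1.4351

Var(ȳ_str) = Σ Wₕ²(1−fₕ)sₕ²/nₕ with Wₕ = Nₕ/33842:
  E: (13294/33842)²·(1−482/13294)·439/482 = 0.1354497
  A: (17871/33842)²·(1−3564/17871)·609.1/3564 = 0.038153668
  B: (2677/33842)²·(1−216/2677)·301.3/216 = 0.0080240444
  → Var(ȳ_str) = 0.18162741.
Var(ȳ_srs) = (1 − 4262/33842)·617.1/4262 = 0.12655644.
deff = 0.18162741 / 0.12655644 = 1.4351.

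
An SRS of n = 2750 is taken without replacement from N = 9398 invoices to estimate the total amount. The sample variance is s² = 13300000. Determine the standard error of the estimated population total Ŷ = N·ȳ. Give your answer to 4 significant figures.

Var(Ŷ) = N²·Var(ȳ) = N²·(1 − n/N)·s²/n.
f = 2750/9398 = 0.29261545; Var(ȳ) = 0.70738455·13300000/2750 = 3421.1689.
Var(Ŷ) = 9398² · 3421.1689 = 3.0216586 × 10^11.
SE(Ŷ) = √(3.0216586 × 10^11) = 549700.

549700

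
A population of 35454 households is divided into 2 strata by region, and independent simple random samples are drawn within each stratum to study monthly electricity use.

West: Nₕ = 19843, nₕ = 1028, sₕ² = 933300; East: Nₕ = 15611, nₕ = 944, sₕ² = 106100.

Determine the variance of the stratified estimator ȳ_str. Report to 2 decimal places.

290.13

Var(ȳ_str) = Σₕ Wₕ²(1 − fₕ)sₕ²/nₕ with Wₕ = Nₕ/N, N = 35454.
West: Wₕ = 0.55968297; term = 0.55968297²·(1 − 0.05180668)·933300/1028 = 269.65546.
East: Wₕ = 0.44031703; term = 0.44031703²·(1 − 0.06047018)·106100/944 = 20.473162.
Sum = 290.12862.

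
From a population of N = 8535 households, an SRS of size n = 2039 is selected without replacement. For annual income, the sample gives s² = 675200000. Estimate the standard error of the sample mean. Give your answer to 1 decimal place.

502.0

Under SRS without replacement, Var(ȳ) = (1 − f)·s²/n with f = n/N = 2039/8535 = 0.23889865.
Var(ȳ) = (1 − 0.23889865)·675200000/2039 = 0.76110135·331142.72 = 252033.17.
SE(ȳ) = √(252033.17) = 502.0.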